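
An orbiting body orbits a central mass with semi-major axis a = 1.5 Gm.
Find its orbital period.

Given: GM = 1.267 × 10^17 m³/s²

Convert to SI: a = 1.5 Gm = 1.5e+09 m.
Kepler's third law: T = 2π √(a³ / GM).
Substituting a = 1.5e+09 m and GM = 1.267e+17 m³/s²:
T = 2π √((1.5e+09)³ / 1.267e+17) s
T ≈ 1.025e+06 s = 11.87 days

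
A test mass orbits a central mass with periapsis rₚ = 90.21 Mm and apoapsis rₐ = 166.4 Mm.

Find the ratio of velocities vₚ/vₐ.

Convert to SI: rₚ = 90.21 Mm = 9.021e+07 m; rₐ = 166.4 Mm = 1.664e+08 m.
Conservation of angular momentum gives rₚvₚ = rₐvₐ, so vₚ/vₐ = rₐ/rₚ.
vₚ/vₐ = 1.664e+08 / 9.021e+07 ≈ 1.845.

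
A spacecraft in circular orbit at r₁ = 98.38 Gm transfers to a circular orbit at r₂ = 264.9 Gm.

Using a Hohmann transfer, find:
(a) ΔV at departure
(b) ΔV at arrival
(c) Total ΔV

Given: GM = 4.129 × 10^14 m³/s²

Convert to SI: r₁ = 98.38 Gm = 9.838e+10 m; r₂ = 264.9 Gm = 2.649e+11 m.
Transfer semi-major axis: a_t = (r₁ + r₂)/2 = (9.838e+10 + 2.649e+11)/2 = 1.8164e+11 m.
Circular speeds: v₁ = √(GM/r₁) = 64.7842 m/s, v₂ = √(GM/r₂) = 39.4804 m/s.
Transfer speeds (vis-viva v² = GM(2/r − 1/a_t)): v₁ᵗ = 78.2356 m/s, v₂ᵗ = 29.0556 m/s.
(a) ΔV₁ = |v₁ᵗ − v₁| ≈ 13.45 m/s = 13.45 m/s.
(b) ΔV₂ = |v₂ − v₂ᵗ| ≈ 10.42 m/s = 10.42 m/s.
(c) ΔV_total = ΔV₁ + ΔV₂ ≈ 23.88 m/s = 23.88 m/s.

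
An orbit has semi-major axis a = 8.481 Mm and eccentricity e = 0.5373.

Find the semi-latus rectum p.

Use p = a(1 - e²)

Convert to SI: a = 8.481 Mm = 8.481e+06 m.
p = a (1 − e²).
p = 8.481e+06 · (1 − (0.5373)²) = 8.481e+06 · 0.711309 ≈ 6.033e+06 m = 6.033 Mm.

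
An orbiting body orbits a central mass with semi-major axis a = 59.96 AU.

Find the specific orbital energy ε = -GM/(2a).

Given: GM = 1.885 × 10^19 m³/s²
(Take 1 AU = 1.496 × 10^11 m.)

Convert to SI: a = 59.96 AU = 8.97002e+12 m.
ε = −GM / (2a).
ε = −1.885e+19 / (2 · 8.97002e+12) J/kg ≈ -1.051e+06 J/kg = -1.051 MJ/kg.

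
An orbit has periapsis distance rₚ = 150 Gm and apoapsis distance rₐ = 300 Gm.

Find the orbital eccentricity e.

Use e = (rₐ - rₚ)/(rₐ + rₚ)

Convert to SI: rₚ = 150 Gm = 1.5e+11 m; rₐ = 300 Gm = 3e+11 m.
e = (rₐ − rₚ) / (rₐ + rₚ).
e = (3e+11 − 1.5e+11) / (3e+11 + 1.5e+11) = 1.5e+11 / 4.5e+11 ≈ 0.3333.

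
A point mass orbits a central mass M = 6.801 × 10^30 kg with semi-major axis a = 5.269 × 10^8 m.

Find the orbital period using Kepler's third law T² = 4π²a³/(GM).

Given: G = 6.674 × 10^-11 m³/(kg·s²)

GM = G · M = 6.674e-11 · 6.801e+30 = 4.53899e+20 m³/s².
Kepler's third law: T = 2π √(a³ / GM).
Substituting a = 5.269e+08 m and GM = 4.53899e+20 m³/s²:
T = 2π √((5.269e+08)³ / 4.53899e+20) s
T ≈ 3567 s = 59.45 minutes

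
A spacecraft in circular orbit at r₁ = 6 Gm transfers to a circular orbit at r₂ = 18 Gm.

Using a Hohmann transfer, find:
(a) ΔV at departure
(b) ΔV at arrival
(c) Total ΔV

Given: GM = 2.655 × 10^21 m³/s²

Convert to SI: r₁ = 6 Gm = 6e+09 m; r₂ = 18 Gm = 1.8e+10 m.
Transfer semi-major axis: a_t = (r₁ + r₂)/2 = (6e+09 + 1.8e+10)/2 = 1.2e+10 m.
Circular speeds: v₁ = √(GM/r₁) = 665207 m/s, v₂ = √(GM/r₂) = 384057 m/s.
Transfer speeds (vis-viva v² = GM(2/r − 1/a_t)): v₁ᵗ = 814709 m/s, v₂ᵗ = 271570 m/s.
(a) ΔV₁ = |v₁ᵗ − v₁| ≈ 1.495e+05 m/s = 149.5 km/s.
(b) ΔV₂ = |v₂ − v₂ᵗ| ≈ 1.125e+05 m/s = 112.5 km/s.
(c) ΔV_total = ΔV₁ + ΔV₂ ≈ 2.62e+05 m/s = 262 km/s.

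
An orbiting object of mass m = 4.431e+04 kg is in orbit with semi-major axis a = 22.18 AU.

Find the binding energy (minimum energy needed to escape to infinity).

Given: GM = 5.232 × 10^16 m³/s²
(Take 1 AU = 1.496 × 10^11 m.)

Convert to SI: a = 22.18 AU = 3.31813e+12 m.
Total orbital energy is E = −GMm/(2a); binding energy is E_bind = −E = GMm/(2a).
E_bind = 5.232e+16 · 4.431e+04 / (2 · 3.31813e+12) J ≈ 3.493e+08 J = 349.3 MJ.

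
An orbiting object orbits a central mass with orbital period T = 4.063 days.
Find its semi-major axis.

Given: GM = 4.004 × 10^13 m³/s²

Convert to SI: T = 4.063 days = 351043 s.
Invert Kepler's third law: a = (GM · T² / (4π²))^(1/3).
Substituting T = 351043 s and GM = 4.004e+13 m³/s²:
a = (4.004e+13 · (351043)² / (4π²))^(1/3) m
a ≈ 5e+07 m = 50 Mm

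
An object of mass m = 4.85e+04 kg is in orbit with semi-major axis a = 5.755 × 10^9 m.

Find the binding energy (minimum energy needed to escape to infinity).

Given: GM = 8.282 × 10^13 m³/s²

Total orbital energy is E = −GMm/(2a); binding energy is E_bind = −E = GMm/(2a).
E_bind = 8.282e+13 · 4.85e+04 / (2 · 5.755e+09) J ≈ 3.49e+08 J = 349 MJ.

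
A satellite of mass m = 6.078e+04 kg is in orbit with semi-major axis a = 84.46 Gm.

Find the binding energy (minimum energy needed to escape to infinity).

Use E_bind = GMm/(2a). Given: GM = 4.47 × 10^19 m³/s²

Convert to SI: a = 84.46 Gm = 8.446e+10 m.
Total orbital energy is E = −GMm/(2a); binding energy is E_bind = −E = GMm/(2a).
E_bind = 4.47e+19 · 6.078e+04 / (2 · 8.446e+10) J ≈ 1.608e+13 J = 16.08 TJ.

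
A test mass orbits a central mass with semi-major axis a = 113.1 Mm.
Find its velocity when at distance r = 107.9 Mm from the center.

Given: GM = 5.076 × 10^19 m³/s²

Convert to SI: a = 113.1 Mm = 1.131e+08 m; r = 107.9 Mm = 1.079e+08 m.
Vis-viva: v = √(GM · (2/r − 1/a)).
2/r − 1/a = 2/1.079e+08 − 1/1.131e+08 = 9.69395e-09 m⁻¹.
v = √(5.076e+19 · 9.69395e-09) m/s ≈ 7.015e+05 m/s = 701.5 km/s.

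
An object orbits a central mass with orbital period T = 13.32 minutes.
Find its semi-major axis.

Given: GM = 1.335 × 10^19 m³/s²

Convert to SI: T = 13.32 minutes = 799.2 s.
Invert Kepler's third law: a = (GM · T² / (4π²))^(1/3).
Substituting T = 799.2 s and GM = 1.335e+19 m³/s²:
a = (1.335e+19 · (799.2)² / (4π²))^(1/3) m
a ≈ 6e+07 m = 60 Mm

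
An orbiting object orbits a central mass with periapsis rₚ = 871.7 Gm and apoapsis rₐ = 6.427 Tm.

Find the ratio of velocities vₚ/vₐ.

Convert to SI: rₚ = 871.7 Gm = 8.717e+11 m; rₐ = 6.427 Tm = 6.427e+12 m.
Conservation of angular momentum gives rₚvₚ = rₐvₐ, so vₚ/vₐ = rₐ/rₚ.
vₚ/vₐ = 6.427e+12 / 8.717e+11 ≈ 7.373.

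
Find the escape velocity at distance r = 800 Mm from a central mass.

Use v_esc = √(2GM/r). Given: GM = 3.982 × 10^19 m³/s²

Convert to SI: r = 800 Mm = 8e+08 m.
Escape velocity comes from setting total energy to zero: ½v² − GM/r = 0 ⇒ v_esc = √(2GM / r).
v_esc = √(2 · 3.982e+19 / 8e+08) m/s ≈ 3.155e+05 m/s = 315.5 km/s.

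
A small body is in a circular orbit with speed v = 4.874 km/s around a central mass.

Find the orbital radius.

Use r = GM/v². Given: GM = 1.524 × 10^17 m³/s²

Convert to SI: v = 4.874 km/s = 4874 m/s.
For a circular orbit, v² = GM / r, so r = GM / v².
r = 1.524e+17 / (4874)² m ≈ 6.415e+09 m = 6.415 Gm.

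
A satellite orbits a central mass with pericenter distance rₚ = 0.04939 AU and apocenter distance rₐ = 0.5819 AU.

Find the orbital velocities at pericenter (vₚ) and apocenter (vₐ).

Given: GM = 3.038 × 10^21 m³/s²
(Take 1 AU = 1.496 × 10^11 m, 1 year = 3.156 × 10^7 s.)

Convert to SI: rₚ = 0.04939 AU = 7.38874e+09 m; rₐ = 0.5819 AU = 8.70522e+10 m.
Use the vis-viva equation v² = GM(2/r − 1/a) with a = (rₚ + rₐ)/2 = (7.38874e+09 + 8.70522e+10)/2 = 4.72205e+10 m.
vₚ = √(GM · (2/rₚ − 1/a)) = √(3.038e+21 · (2/7.38874e+09 − 1/4.72205e+10)) m/s ≈ 8.706e+05 m/s = 183.7 AU/year.
vₐ = √(GM · (2/rₐ − 1/a)) = √(3.038e+21 · (2/8.70522e+10 − 1/4.72205e+10)) m/s ≈ 7.39e+04 m/s = 15.59 AU/year.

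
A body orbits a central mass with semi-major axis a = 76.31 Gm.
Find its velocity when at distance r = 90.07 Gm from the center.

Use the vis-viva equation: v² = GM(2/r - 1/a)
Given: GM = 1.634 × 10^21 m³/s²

Convert to SI: a = 76.31 Gm = 7.631e+10 m; r = 90.07 Gm = 9.007e+10 m.
Vis-viva: v = √(GM · (2/r − 1/a)).
2/r − 1/a = 2/9.007e+10 − 1/7.631e+10 = 9.10051e-12 m⁻¹.
v = √(1.634e+21 · 9.10051e-12) m/s ≈ 1.219e+05 m/s = 121.9 km/s.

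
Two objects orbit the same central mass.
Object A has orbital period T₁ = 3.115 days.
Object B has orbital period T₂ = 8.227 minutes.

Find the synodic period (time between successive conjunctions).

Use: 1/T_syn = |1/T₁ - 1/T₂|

Convert to SI: T₁ = 3.115 days = 269136 s; T₂ = 8.227 minutes = 493.62 s.
T_syn = |T₁ · T₂ / (T₁ − T₂)|.
T_syn = |269136 · 493.62 / (269136 − 493.62)| s ≈ 494.5 s = 8.242 minutes.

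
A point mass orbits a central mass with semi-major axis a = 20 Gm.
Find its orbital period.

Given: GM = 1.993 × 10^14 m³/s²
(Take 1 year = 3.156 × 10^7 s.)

Convert to SI: a = 20 Gm = 2e+10 m.
Kepler's third law: T = 2π √(a³ / GM).
Substituting a = 2e+10 m and GM = 1.993e+14 m³/s²:
T = 2π √((2e+10)³ / 1.993e+14) s
T ≈ 1.259e+09 s = 39.89 years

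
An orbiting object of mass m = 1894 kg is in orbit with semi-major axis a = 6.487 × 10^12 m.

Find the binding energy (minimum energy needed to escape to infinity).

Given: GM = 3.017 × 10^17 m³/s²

Total orbital energy is E = −GMm/(2a); binding energy is E_bind = −E = GMm/(2a).
E_bind = 3.017e+17 · 1894 / (2 · 6.487e+12) J ≈ 4.404e+07 J = 44.04 MJ.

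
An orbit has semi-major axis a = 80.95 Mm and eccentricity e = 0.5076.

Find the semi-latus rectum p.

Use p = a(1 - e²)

Convert to SI: a = 80.95 Mm = 8.095e+07 m.
p = a (1 − e²).
p = 8.095e+07 · (1 − (0.5076)²) = 8.095e+07 · 0.742342 ≈ 6.009e+07 m = 60.09 Mm.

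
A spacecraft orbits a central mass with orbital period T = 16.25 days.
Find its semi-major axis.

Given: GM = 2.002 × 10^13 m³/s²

Convert to SI: T = 16.25 days = 1.404e+06 s.
Invert Kepler's third law: a = (GM · T² / (4π²))^(1/3).
Substituting T = 1.404e+06 s and GM = 2.002e+13 m³/s²:
a = (2.002e+13 · (1.404e+06)² / (4π²))^(1/3) m
a ≈ 9.999e+07 m = 99.99 Mm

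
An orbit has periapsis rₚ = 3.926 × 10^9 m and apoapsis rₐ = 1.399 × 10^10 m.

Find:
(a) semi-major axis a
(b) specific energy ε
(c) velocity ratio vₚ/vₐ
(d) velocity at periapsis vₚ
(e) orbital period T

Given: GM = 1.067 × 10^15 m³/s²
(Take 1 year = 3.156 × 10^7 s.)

(a) a = (rₚ + rₐ)/2 = (3.926e+09 + 1.399e+10)/2 ≈ 8.958e+09 m
(b) With a = (rₚ + rₐ)/2 = 8.958e+09 m, ε = −GM/(2a) = −1.067e+15/(2 · 8.958e+09) J/kg ≈ -5.956e+04 J/kg
(c) Conservation of angular momentum (rₚvₚ = rₐvₐ) gives vₚ/vₐ = rₐ/rₚ = 1.399e+10/3.926e+09 ≈ 3.563
(d) With a = (rₚ + rₐ)/2 = 8.958e+09 m, vₚ = √(GM (2/rₚ − 1/a)) = √(1.067e+15 · (2/3.926e+09 − 1/8.958e+09)) m/s ≈ 651.5 m/s
(e) With a = (rₚ + rₐ)/2 = 8.958e+09 m, T = 2π √(a³/GM) = 2π √((8.958e+09)³/1.067e+15) s ≈ 1.631e+08 s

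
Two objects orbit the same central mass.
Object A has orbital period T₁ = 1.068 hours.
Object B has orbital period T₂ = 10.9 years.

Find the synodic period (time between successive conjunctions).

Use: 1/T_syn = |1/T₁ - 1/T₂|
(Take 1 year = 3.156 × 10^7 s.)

Convert to SI: T₁ = 1.068 hours = 3844.8 s; T₂ = 10.9 years = 3.44004e+08 s.
T_syn = |T₁ · T₂ / (T₁ − T₂)|.
T_syn = |3844.8 · 3.44004e+08 / (3844.8 − 3.44004e+08)| s ≈ 3845 s = 1.068 hours.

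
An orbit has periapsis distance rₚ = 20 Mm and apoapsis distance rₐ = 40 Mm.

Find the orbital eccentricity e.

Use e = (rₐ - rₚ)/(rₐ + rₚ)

Convert to SI: rₚ = 20 Mm = 2e+07 m; rₐ = 40 Mm = 4e+07 m.
e = (rₐ − rₚ) / (rₐ + rₚ).
e = (4e+07 − 2e+07) / (4e+07 + 2e+07) = 2e+07 / 6e+07 ≈ 0.3333.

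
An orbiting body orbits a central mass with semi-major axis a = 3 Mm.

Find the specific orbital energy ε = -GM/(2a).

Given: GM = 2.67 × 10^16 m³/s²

Convert to SI: a = 3 Mm = 3e+06 m.
ε = −GM / (2a).
ε = −2.67e+16 / (2 · 3e+06) J/kg ≈ -4.45e+09 J/kg = -4.45 GJ/kg.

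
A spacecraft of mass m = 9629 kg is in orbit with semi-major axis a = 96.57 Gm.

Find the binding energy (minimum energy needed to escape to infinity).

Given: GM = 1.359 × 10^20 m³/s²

Convert to SI: a = 96.57 Gm = 9.657e+10 m.
Total orbital energy is E = −GMm/(2a); binding energy is E_bind = −E = GMm/(2a).
E_bind = 1.359e+20 · 9629 / (2 · 9.657e+10) J ≈ 6.775e+12 J = 6.775 TJ.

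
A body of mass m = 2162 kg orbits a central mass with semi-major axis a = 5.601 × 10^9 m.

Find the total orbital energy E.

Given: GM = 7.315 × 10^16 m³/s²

E = −GMm / (2a).
E = −7.315e+16 · 2162 / (2 · 5.601e+09) J ≈ -1.412e+10 J = -14.12 GJ.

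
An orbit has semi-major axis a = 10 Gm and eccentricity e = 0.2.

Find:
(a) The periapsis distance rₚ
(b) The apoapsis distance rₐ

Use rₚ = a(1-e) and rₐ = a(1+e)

Convert to SI: a = 10 Gm = 1e+10 m.
(a) rₚ = a(1 − e) = 1e+10 · (1 − 0.2) = 1e+10 · 0.8 ≈ 8e+09 m = 8 Gm.
(b) rₐ = a(1 + e) = 1e+10 · (1 + 0.2) = 1e+10 · 1.2 ≈ 1.2e+10 m = 12 Gm.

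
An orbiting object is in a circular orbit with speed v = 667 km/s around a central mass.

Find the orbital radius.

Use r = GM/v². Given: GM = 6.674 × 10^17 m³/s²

Convert to SI: v = 667 km/s = 667000 m/s.
For a circular orbit, v² = GM / r, so r = GM / v².
r = 6.674e+17 / (667000)² m ≈ 1.5e+06 m = 1.5 Mm.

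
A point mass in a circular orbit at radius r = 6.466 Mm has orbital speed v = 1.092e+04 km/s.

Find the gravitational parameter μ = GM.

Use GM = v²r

Convert to SI: r = 6.466 Mm = 6.466e+06 m; v = 1.092e+04 km/s = 1.092e+07 m/s.
For a circular orbit v² = GM/r, so GM = v² · r.
GM = (1.092e+07)² · 6.466e+06 m³/s² ≈ 7.71e+20 m³/s² = 7.71 × 10^20 m³/s².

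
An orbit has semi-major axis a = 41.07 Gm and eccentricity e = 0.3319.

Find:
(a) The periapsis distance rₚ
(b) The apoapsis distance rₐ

Convert to SI: a = 41.07 Gm = 4.107e+10 m.
(a) rₚ = a(1 − e) = 4.107e+10 · (1 − 0.3319) = 4.107e+10 · 0.6681 ≈ 2.744e+10 m = 27.44 Gm.
(b) rₐ = a(1 + e) = 4.107e+10 · (1 + 0.3319) = 4.107e+10 · 1.3319 ≈ 5.47e+10 m = 54.7 Gm.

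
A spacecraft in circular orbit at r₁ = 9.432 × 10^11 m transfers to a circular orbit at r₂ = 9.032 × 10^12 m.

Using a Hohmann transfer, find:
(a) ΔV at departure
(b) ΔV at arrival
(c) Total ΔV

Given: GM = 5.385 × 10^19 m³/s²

Transfer semi-major axis: a_t = (r₁ + r₂)/2 = (9.432e+11 + 9.032e+12)/2 = 4.9876e+12 m.
Circular speeds: v₁ = √(GM/r₁) = 7555.98 m/s, v₂ = √(GM/r₂) = 2441.75 m/s.
Transfer speeds (vis-viva v² = GM(2/r − 1/a_t)): v₁ᵗ = 10168 m/s, v₂ᵗ = 1061.83 m/s.
(a) ΔV₁ = |v₁ᵗ − v₁| ≈ 2612 m/s = 2.612 km/s.
(b) ΔV₂ = |v₂ − v₂ᵗ| ≈ 1380 m/s = 1.38 km/s.
(c) ΔV_total = ΔV₁ + ΔV₂ ≈ 3992 m/s = 3.992 km/s.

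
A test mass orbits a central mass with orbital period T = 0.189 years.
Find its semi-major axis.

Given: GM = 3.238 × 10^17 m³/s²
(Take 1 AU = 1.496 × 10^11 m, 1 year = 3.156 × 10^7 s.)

Convert to SI: T = 0.189 years = 5.96484e+06 s.
Invert Kepler's third law: a = (GM · T² / (4π²))^(1/3).
Substituting T = 5.96484e+06 s and GM = 3.238e+17 m³/s²:
a = (3.238e+17 · (5.96484e+06)² / (4π²))^(1/3) m
a ≈ 6.633e+09 m = 0.04434 AU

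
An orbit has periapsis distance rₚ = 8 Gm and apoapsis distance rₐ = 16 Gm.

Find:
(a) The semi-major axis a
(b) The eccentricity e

Convert to SI: rₚ = 8 Gm = 8e+09 m; rₐ = 16 Gm = 1.6e+10 m.
(a) a = (rₚ + rₐ) / 2 = (8e+09 + 1.6e+10) / 2 ≈ 1.2e+10 m = 12 Gm.
(b) e = (rₐ − rₚ) / (rₐ + rₚ) = (1.6e+10 − 8e+09) / (1.6e+10 + 8e+09) ≈ 0.3333.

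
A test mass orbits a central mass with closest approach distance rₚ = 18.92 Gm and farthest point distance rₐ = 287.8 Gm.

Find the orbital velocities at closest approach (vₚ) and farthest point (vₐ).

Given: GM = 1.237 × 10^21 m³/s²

Convert to SI: rₚ = 18.92 Gm = 1.892e+10 m; rₐ = 287.8 Gm = 2.878e+11 m.
Use the vis-viva equation v² = GM(2/r − 1/a) with a = (rₚ + rₐ)/2 = (1.892e+10 + 2.878e+11)/2 = 1.5336e+11 m.
vₚ = √(GM · (2/rₚ − 1/a)) = √(1.237e+21 · (2/1.892e+10 − 1/1.5336e+11)) m/s ≈ 3.503e+05 m/s = 350.3 km/s.
vₐ = √(GM · (2/rₐ − 1/a)) = √(1.237e+21 · (2/2.878e+11 − 1/1.5336e+11)) m/s ≈ 2.303e+04 m/s = 23.03 km/s.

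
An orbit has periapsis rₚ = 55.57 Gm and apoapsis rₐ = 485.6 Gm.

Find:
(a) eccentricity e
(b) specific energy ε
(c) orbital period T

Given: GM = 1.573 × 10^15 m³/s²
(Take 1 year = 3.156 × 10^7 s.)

Convert to SI: rₚ = 55.57 Gm = 5.557e+10 m; rₐ = 485.6 Gm = 4.856e+11 m.
(a) e = (rₐ − rₚ)/(rₐ + rₚ) = (4.856e+11 − 5.557e+10)/(4.856e+11 + 5.557e+10) ≈ 0.7946
(b) With a = (rₚ + rₐ)/2 = 2.70585e+11 m, ε = −GM/(2a) = −1.573e+15/(2 · 2.70585e+11) J/kg ≈ -2907 J/kg
(c) With a = (rₚ + rₐ)/2 = 2.70585e+11 m, T = 2π √(a³/GM) = 2π √((2.70585e+11)³/1.573e+15) s ≈ 2.23e+10 s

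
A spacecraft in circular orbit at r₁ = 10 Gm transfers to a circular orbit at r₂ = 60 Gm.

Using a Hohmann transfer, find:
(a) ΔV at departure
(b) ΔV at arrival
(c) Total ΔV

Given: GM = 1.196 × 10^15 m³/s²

Convert to SI: r₁ = 10 Gm = 1e+10 m; r₂ = 60 Gm = 6e+10 m.
Transfer semi-major axis: a_t = (r₁ + r₂)/2 = (1e+10 + 6e+10)/2 = 3.5e+10 m.
Circular speeds: v₁ = √(GM/r₁) = 345.832 m/s, v₂ = √(GM/r₂) = 141.185 m/s.
Transfer speeds (vis-viva v² = GM(2/r − 1/a_t)): v₁ᵗ = 452.801 m/s, v₂ᵗ = 75.4668 m/s.
(a) ΔV₁ = |v₁ᵗ − v₁| ≈ 107 m/s = 107 m/s.
(b) ΔV₂ = |v₂ − v₂ᵗ| ≈ 65.72 m/s = 65.72 m/s.
(c) ΔV_total = ΔV₁ + ΔV₂ ≈ 172.7 m/s = 172.7 m/s.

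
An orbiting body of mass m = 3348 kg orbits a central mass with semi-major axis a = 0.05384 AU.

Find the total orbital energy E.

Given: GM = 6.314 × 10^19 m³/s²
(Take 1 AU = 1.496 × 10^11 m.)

Convert to SI: a = 0.05384 AU = 8.05446e+09 m.
E = −GMm / (2a).
E = −6.314e+19 · 3348 / (2 · 8.05446e+09) J ≈ -1.312e+13 J = -13.12 TJ.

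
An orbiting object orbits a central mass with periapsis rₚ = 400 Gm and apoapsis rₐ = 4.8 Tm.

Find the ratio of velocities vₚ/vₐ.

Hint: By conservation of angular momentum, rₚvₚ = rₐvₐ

Convert to SI: rₚ = 400 Gm = 4e+11 m; rₐ = 4.8 Tm = 4.8e+12 m.
Conservation of angular momentum gives rₚvₚ = rₐvₐ, so vₚ/vₐ = rₐ/rₚ.
vₚ/vₐ = 4.8e+12 / 4e+11 ≈ 12.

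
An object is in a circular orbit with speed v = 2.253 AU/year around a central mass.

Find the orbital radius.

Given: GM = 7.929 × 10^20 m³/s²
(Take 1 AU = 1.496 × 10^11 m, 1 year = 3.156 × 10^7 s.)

Convert to SI: v = 2.253 AU/year = 10679.6 m/s.
For a circular orbit, v² = GM / r, so r = GM / v².
r = 7.929e+20 / (10679.6)² m ≈ 6.952e+12 m = 46.47 AU.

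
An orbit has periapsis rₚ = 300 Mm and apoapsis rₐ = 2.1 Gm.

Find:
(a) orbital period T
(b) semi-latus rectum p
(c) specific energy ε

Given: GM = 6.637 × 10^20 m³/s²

Convert to SI: rₚ = 300 Mm = 3e+08 m; rₐ = 2.1 Gm = 2.1e+09 m.
(a) With a = (rₚ + rₐ)/2 = 1.2e+09 m, T = 2π √(a³/GM) = 2π √((1.2e+09)³/6.637e+20) s ≈ 1.014e+04 s
(b) From a = (rₚ + rₐ)/2 = 1.2e+09 m and e = (rₐ − rₚ)/(rₐ + rₚ) = 0.75, p = a(1 − e²) = 1.2e+09 · (1 − (0.75)²) ≈ 5.25e+08 m
(c) With a = (rₚ + rₐ)/2 = 1.2e+09 m, ε = −GM/(2a) = −6.637e+20/(2 · 1.2e+09) J/kg ≈ -2.765e+11 J/kg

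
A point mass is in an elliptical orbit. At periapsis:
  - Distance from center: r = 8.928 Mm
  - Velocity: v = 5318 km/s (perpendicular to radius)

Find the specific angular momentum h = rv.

Convert to SI: r = 8.928 Mm = 8.928e+06 m; v = 5318 km/s = 5.318e+06 m/s.
With v perpendicular to r, h = r · v.
h = 8.928e+06 · 5.318e+06 m²/s ≈ 4.748e+13 m²/s.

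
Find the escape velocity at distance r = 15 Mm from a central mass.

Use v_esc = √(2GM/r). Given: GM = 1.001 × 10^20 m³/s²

Convert to SI: r = 15 Mm = 1.5e+07 m.
Escape velocity comes from setting total energy to zero: ½v² − GM/r = 0 ⇒ v_esc = √(2GM / r).
v_esc = √(2 · 1.001e+20 / 1.5e+07) m/s ≈ 3.653e+06 m/s = 3653 km/s.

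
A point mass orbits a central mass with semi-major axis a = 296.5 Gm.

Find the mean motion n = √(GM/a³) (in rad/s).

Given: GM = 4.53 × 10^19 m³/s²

Convert to SI: a = 296.5 Gm = 2.965e+11 m.
n = √(GM / a³).
n = √(4.53e+19 / (2.965e+11)³) rad/s ≈ 4.169e-08 rad/s.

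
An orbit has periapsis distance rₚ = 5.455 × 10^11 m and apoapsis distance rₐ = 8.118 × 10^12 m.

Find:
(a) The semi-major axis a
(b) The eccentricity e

(a) a = (rₚ + rₐ) / 2 = (5.455e+11 + 8.118e+12) / 2 ≈ 4.332e+12 m = 4.332 × 10^12 m.
(b) e = (rₐ − rₚ) / (rₐ + rₚ) = (8.118e+12 − 5.455e+11) / (8.118e+12 + 5.455e+11) ≈ 0.8741.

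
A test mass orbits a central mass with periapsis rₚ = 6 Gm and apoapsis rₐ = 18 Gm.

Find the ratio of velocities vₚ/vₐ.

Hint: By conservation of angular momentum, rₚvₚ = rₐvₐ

Convert to SI: rₚ = 6 Gm = 6e+09 m; rₐ = 18 Gm = 1.8e+10 m.
Conservation of angular momentum gives rₚvₚ = rₐvₐ, so vₚ/vₐ = rₐ/rₚ.
vₚ/vₐ = 1.8e+10 / 6e+09 ≈ 3.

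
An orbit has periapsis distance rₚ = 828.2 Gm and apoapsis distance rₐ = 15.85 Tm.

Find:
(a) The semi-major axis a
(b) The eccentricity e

Convert to SI: rₚ = 828.2 Gm = 8.282e+11 m; rₐ = 15.85 Tm = 1.585e+13 m.
(a) a = (rₚ + rₐ) / 2 = (8.282e+11 + 1.585e+13) / 2 ≈ 8.339e+12 m = 8.339 Tm.
(b) e = (rₐ − rₚ) / (rₐ + rₚ) = (1.585e+13 − 8.282e+11) / (1.585e+13 + 8.282e+11) ≈ 0.9007.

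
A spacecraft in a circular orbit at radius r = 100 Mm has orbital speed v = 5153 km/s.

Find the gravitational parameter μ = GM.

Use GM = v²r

Convert to SI: r = 100 Mm = 1e+08 m; v = 5153 km/s = 5.153e+06 m/s.
For a circular orbit v² = GM/r, so GM = v² · r.
GM = (5.153e+06)² · 1e+08 m³/s² ≈ 2.655e+21 m³/s² = 2.655 × 10^21 m³/s².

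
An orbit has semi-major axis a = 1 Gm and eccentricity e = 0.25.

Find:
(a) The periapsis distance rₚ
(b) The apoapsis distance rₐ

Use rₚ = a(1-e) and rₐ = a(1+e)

Convert to SI: a = 1 Gm = 1e+09 m.
(a) rₚ = a(1 − e) = 1e+09 · (1 − 0.25) = 1e+09 · 0.75 ≈ 7.5e+08 m = 750 Mm.
(b) rₐ = a(1 + e) = 1e+09 · (1 + 0.25) = 1e+09 · 1.25 ≈ 1.25e+09 m = 1.25 Gm.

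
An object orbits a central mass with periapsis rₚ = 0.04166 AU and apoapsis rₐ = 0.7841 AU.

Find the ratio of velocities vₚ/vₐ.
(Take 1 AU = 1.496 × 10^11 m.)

Convert to SI: rₚ = 0.04166 AU = 6.23234e+09 m; rₐ = 0.7841 AU = 1.17301e+11 m.
Conservation of angular momentum gives rₚvₚ = rₐvₐ, so vₚ/vₐ = rₐ/rₚ.
vₚ/vₐ = 1.17301e+11 / 6.23234e+09 ≈ 18.82.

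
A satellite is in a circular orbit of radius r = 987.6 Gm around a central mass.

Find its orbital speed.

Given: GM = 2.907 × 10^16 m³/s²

Convert to SI: r = 987.6 Gm = 9.876e+11 m.
For a circular orbit, gravity supplies the centripetal force, so v = √(GM / r).
v = √(2.907e+16 / 9.876e+11) m/s ≈ 171.6 m/s = 171.6 m/s.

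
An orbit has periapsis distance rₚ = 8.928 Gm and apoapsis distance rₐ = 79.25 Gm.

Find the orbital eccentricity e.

Convert to SI: rₚ = 8.928 Gm = 8.928e+09 m; rₐ = 79.25 Gm = 7.925e+10 m.
e = (rₐ − rₚ) / (rₐ + rₚ).
e = (7.925e+10 − 8.928e+09) / (7.925e+10 + 8.928e+09) = 7.0322e+10 / 8.8178e+10 ≈ 0.7975.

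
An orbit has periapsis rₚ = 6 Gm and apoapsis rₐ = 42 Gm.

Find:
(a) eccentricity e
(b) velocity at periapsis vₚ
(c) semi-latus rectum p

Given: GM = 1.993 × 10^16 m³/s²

Convert to SI: rₚ = 6 Gm = 6e+09 m; rₐ = 42 Gm = 4.2e+10 m.
(a) e = (rₐ − rₚ)/(rₐ + rₚ) = (4.2e+10 − 6e+09)/(4.2e+10 + 6e+09) ≈ 0.75
(b) With a = (rₚ + rₐ)/2 = 2.4e+10 m, vₚ = √(GM (2/rₚ − 1/a)) = √(1.993e+16 · (2/6e+09 − 1/2.4e+10)) m/s ≈ 2411 m/s
(c) From a = (rₚ + rₐ)/2 = 2.4e+10 m and e = (rₐ − rₚ)/(rₐ + rₚ) = 0.75, p = a(1 − e²) = 2.4e+10 · (1 − (0.75)²) ≈ 1.05e+10 m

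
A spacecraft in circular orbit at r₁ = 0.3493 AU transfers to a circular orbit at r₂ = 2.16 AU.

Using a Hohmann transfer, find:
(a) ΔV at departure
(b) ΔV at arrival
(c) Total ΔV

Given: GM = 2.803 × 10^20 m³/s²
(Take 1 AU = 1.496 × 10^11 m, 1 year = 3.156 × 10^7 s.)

Convert to SI: r₁ = 0.3493 AU = 5.22553e+10 m; r₂ = 2.16 AU = 3.23136e+11 m.
Transfer semi-major axis: a_t = (r₁ + r₂)/2 = (5.22553e+10 + 3.23136e+11)/2 = 1.87696e+11 m.
Circular speeds: v₁ = √(GM/r₁) = 73239.7 m/s, v₂ = √(GM/r₂) = 29452.3 m/s.
Transfer speeds (vis-viva v² = GM(2/r − 1/a_t)): v₁ᵗ = 96097.5 m/s, v₂ᵗ = 15540.2 m/s.
(a) ΔV₁ = |v₁ᵗ − v₁| ≈ 2.286e+04 m/s = 4.822 AU/year.
(b) ΔV₂ = |v₂ − v₂ᵗ| ≈ 1.391e+04 m/s = 2.935 AU/year.
(c) ΔV_total = ΔV₁ + ΔV₂ ≈ 3.677e+04 m/s = 7.757 AU/year.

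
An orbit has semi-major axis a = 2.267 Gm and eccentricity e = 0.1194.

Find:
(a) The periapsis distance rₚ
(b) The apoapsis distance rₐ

Convert to SI: a = 2.267 Gm = 2.267e+09 m.
(a) rₚ = a(1 − e) = 2.267e+09 · (1 − 0.1194) = 2.267e+09 · 0.8806 ≈ 1.996e+09 m = 1.996 Gm.
(b) rₐ = a(1 + e) = 2.267e+09 · (1 + 0.1194) = 2.267e+09 · 1.1194 ≈ 2.538e+09 m = 2.538 Gm.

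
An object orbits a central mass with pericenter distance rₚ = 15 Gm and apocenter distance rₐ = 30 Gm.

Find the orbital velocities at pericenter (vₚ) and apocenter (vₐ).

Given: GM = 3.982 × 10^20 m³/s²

Convert to SI: rₚ = 15 Gm = 1.5e+10 m; rₐ = 30 Gm = 3e+10 m.
Use the vis-viva equation v² = GM(2/r − 1/a) with a = (rₚ + rₐ)/2 = (1.5e+10 + 3e+10)/2 = 2.25e+10 m.
vₚ = √(GM · (2/rₚ − 1/a)) = √(3.982e+20 · (2/1.5e+10 − 1/2.25e+10)) m/s ≈ 1.881e+05 m/s = 188.1 km/s.
vₐ = √(GM · (2/rₐ − 1/a)) = √(3.982e+20 · (2/3e+10 − 1/2.25e+10)) m/s ≈ 9.407e+04 m/s = 94.07 km/s.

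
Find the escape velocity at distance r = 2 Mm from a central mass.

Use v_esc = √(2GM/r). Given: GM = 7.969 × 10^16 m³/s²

Convert to SI: r = 2 Mm = 2e+06 m.
Escape velocity comes from setting total energy to zero: ½v² − GM/r = 0 ⇒ v_esc = √(2GM / r).
v_esc = √(2 · 7.969e+16 / 2e+06) m/s ≈ 2.823e+05 m/s = 282.3 km/s.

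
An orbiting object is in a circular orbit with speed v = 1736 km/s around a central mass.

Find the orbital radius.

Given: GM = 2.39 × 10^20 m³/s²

Convert to SI: v = 1736 km/s = 1.736e+06 m/s.
For a circular orbit, v² = GM / r, so r = GM / v².
r = 2.39e+20 / (1.736e+06)² m ≈ 7.93e+07 m = 79.3 Mm.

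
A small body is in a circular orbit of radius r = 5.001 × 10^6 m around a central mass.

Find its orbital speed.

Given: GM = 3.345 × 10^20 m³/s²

For a circular orbit, gravity supplies the centripetal force, so v = √(GM / r).
v = √(3.345e+20 / 5.001e+06) m/s ≈ 8.178e+06 m/s = 8178 km/s.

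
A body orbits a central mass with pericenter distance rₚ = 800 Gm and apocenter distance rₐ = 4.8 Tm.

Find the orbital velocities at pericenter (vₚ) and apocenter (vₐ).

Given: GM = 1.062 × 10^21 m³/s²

Convert to SI: rₚ = 800 Gm = 8e+11 m; rₐ = 4.8 Tm = 4.8e+12 m.
Use the vis-viva equation v² = GM(2/r − 1/a) with a = (rₚ + rₐ)/2 = (8e+11 + 4.8e+12)/2 = 2.8e+12 m.
vₚ = √(GM · (2/rₚ − 1/a)) = √(1.062e+21 · (2/8e+11 − 1/2.8e+12)) m/s ≈ 4.77e+04 m/s = 47.7 km/s.
vₐ = √(GM · (2/rₐ − 1/a)) = √(1.062e+21 · (2/4.8e+12 − 1/2.8e+12)) m/s ≈ 7951 m/s = 7.951 km/s.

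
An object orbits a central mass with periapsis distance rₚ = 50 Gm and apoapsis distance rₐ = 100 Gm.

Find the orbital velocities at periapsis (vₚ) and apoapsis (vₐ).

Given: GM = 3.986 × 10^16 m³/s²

Convert to SI: rₚ = 50 Gm = 5e+10 m; rₐ = 100 Gm = 1e+11 m.
Use the vis-viva equation v² = GM(2/r − 1/a) with a = (rₚ + rₐ)/2 = (5e+10 + 1e+11)/2 = 7.5e+10 m.
vₚ = √(GM · (2/rₚ − 1/a)) = √(3.986e+16 · (2/5e+10 − 1/7.5e+10)) m/s ≈ 1031 m/s = 1.031 km/s.
vₐ = √(GM · (2/rₐ − 1/a)) = √(3.986e+16 · (2/1e+11 − 1/7.5e+10)) m/s ≈ 515.5 m/s = 515.5 m/s.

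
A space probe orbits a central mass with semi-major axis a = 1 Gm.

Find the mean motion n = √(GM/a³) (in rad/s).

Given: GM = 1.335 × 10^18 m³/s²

Convert to SI: a = 1 Gm = 1e+09 m.
n = √(GM / a³).
n = √(1.335e+18 / (1e+09)³) rad/s ≈ 3.654e-05 rad/s.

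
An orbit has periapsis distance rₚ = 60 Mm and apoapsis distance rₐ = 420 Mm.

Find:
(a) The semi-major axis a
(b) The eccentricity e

Convert to SI: rₚ = 60 Mm = 6e+07 m; rₐ = 420 Mm = 4.2e+08 m.
(a) a = (rₚ + rₐ) / 2 = (6e+07 + 4.2e+08) / 2 ≈ 2.4e+08 m = 240 Mm.
(b) e = (rₐ − rₚ) / (rₐ + rₚ) = (4.2e+08 − 6e+07) / (4.2e+08 + 6e+07) ≈ 0.75.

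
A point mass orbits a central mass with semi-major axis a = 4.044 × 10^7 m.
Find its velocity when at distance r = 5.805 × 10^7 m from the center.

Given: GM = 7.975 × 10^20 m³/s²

Vis-viva: v = √(GM · (2/r − 1/a)).
2/r − 1/a = 2/5.805e+07 − 1/4.044e+07 = 9.72507e-09 m⁻¹.
v = √(7.975e+20 · 9.72507e-09) m/s ≈ 2.785e+06 m/s = 2785 km/s.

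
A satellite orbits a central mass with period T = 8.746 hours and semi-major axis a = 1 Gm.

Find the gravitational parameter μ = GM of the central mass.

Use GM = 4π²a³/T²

Convert to SI: T = 8.746 hours = 31485.6 s; a = 1 Gm = 1e+09 m.
GM = 4π² · a³ / T².
GM = 4π² · (1e+09)³ / (31485.6)² m³/s² ≈ 3.982e+19 m³/s² = 3.982 × 10^19 m³/s².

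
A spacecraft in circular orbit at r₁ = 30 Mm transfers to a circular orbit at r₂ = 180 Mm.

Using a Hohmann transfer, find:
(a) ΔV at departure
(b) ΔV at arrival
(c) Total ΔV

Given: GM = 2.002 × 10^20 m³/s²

Convert to SI: r₁ = 30 Mm = 3e+07 m; r₂ = 180 Mm = 1.8e+08 m.
Transfer semi-major axis: a_t = (r₁ + r₂)/2 = (3e+07 + 1.8e+08)/2 = 1.05e+08 m.
Circular speeds: v₁ = √(GM/r₁) = 2.58328e+06 m/s, v₂ = √(GM/r₂) = 1.05462e+06 m/s.
Transfer speeds (vis-viva v² = GM(2/r − 1/a_t)): v₁ᵗ = 3.38231e+06 m/s, v₂ᵗ = 563718 m/s.
(a) ΔV₁ = |v₁ᵗ − v₁| ≈ 7.99e+05 m/s = 799 km/s.
(b) ΔV₂ = |v₂ − v₂ᵗ| ≈ 4.909e+05 m/s = 490.9 km/s.
(c) ΔV_total = ΔV₁ + ΔV₂ ≈ 1.29e+06 m/s = 1290 km/s.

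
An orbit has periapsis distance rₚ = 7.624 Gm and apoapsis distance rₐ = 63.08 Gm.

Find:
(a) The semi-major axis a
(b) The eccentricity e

Convert to SI: rₚ = 7.624 Gm = 7.624e+09 m; rₐ = 63.08 Gm = 6.308e+10 m.
(a) a = (rₚ + rₐ) / 2 = (7.624e+09 + 6.308e+10) / 2 ≈ 3.535e+10 m = 35.35 Gm.
(b) e = (rₐ − rₚ) / (rₐ + rₚ) = (6.308e+10 − 7.624e+09) / (6.308e+10 + 7.624e+09) ≈ 0.7843.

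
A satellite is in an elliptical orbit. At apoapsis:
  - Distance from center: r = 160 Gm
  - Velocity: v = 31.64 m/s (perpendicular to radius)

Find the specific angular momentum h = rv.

Convert to SI: r = 160 Gm = 1.6e+11 m.
With v perpendicular to r, h = r · v.
h = 1.6e+11 · 31.64 m²/s ≈ 5.062e+12 m²/s.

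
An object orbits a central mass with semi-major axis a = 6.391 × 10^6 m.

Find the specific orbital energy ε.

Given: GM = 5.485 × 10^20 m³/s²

ε = −GM / (2a).
ε = −5.485e+20 / (2 · 6.391e+06) J/kg ≈ -4.291e+13 J/kg = -4.291e+04 GJ/kg.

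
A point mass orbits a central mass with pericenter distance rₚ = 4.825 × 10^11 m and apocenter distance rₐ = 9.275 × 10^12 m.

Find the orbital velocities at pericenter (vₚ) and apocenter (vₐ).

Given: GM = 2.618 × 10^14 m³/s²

Use the vis-viva equation v² = GM(2/r − 1/a) with a = (rₚ + rₐ)/2 = (4.825e+11 + 9.275e+12)/2 = 4.87875e+12 m.
vₚ = √(GM · (2/rₚ − 1/a)) = √(2.618e+14 · (2/4.825e+11 − 1/4.87875e+12)) m/s ≈ 32.12 m/s = 32.12 m/s.
vₐ = √(GM · (2/rₐ − 1/a)) = √(2.618e+14 · (2/9.275e+12 − 1/4.87875e+12)) m/s ≈ 1.671 m/s = 1.671 m/s.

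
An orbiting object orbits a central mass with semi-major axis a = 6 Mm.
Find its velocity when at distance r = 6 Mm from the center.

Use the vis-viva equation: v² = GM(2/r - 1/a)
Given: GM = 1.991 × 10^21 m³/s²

Convert to SI: a = 6 Mm = 6e+06 m; r = 6 Mm = 6e+06 m.
Vis-viva: v = √(GM · (2/r − 1/a)).
2/r − 1/a = 2/6e+06 − 1/6e+06 = 1.66667e-07 m⁻¹.
v = √(1.991e+21 · 1.66667e-07) m/s ≈ 1.822e+07 m/s = 1.822e+04 km/s.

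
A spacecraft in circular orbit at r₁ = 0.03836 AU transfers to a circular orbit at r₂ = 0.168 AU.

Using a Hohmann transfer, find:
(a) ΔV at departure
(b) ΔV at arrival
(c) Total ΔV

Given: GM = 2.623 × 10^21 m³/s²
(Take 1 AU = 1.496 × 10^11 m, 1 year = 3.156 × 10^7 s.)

Convert to SI: r₁ = 0.03836 AU = 5.73866e+09 m; r₂ = 0.168 AU = 2.51328e+10 m.
Transfer semi-major axis: a_t = (r₁ + r₂)/2 = (5.73866e+09 + 2.51328e+10)/2 = 1.54357e+10 m.
Circular speeds: v₁ = √(GM/r₁) = 676074 m/s, v₂ = √(GM/r₂) = 323057 m/s.
Transfer speeds (vis-viva v² = GM(2/r − 1/a_t)): v₁ᵗ = 862682 m/s, v₂ᵗ = 196979 m/s.
(a) ΔV₁ = |v₁ᵗ − v₁| ≈ 1.866e+05 m/s = 39.37 AU/year.
(b) ΔV₂ = |v₂ − v₂ᵗ| ≈ 1.261e+05 m/s = 26.6 AU/year.
(c) ΔV_total = ΔV₁ + ΔV₂ ≈ 3.127e+05 m/s = 65.97 AU/year.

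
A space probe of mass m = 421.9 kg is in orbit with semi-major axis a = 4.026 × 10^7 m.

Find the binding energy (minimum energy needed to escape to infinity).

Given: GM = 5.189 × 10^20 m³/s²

Total orbital energy is E = −GMm/(2a); binding energy is E_bind = −E = GMm/(2a).
E_bind = 5.189e+20 · 421.9 / (2 · 4.026e+07) J ≈ 2.719e+15 J = 2.719 PJ.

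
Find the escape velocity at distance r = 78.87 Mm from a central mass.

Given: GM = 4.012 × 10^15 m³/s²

Convert to SI: r = 78.87 Mm = 7.887e+07 m.
Escape velocity comes from setting total energy to zero: ½v² − GM/r = 0 ⇒ v_esc = √(2GM / r).
v_esc = √(2 · 4.012e+15 / 7.887e+07) m/s ≈ 1.009e+04 m/s = 10.09 km/s.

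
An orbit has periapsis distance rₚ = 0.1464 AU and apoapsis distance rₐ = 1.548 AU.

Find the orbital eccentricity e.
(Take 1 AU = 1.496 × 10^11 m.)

Convert to SI: rₚ = 0.1464 AU = 2.19014e+10 m; rₐ = 1.548 AU = 2.31581e+11 m.
e = (rₐ − rₚ) / (rₐ + rₚ).
e = (2.31581e+11 − 2.19014e+10) / (2.31581e+11 + 2.19014e+10) = 2.09679e+11 / 2.53482e+11 ≈ 0.8272.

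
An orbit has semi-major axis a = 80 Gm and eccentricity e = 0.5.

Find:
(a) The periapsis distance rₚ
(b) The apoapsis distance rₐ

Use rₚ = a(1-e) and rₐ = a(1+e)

Convert to SI: a = 80 Gm = 8e+10 m.
(a) rₚ = a(1 − e) = 8e+10 · (1 − 0.5) = 8e+10 · 0.5 ≈ 4e+10 m = 40 Gm.
(b) rₐ = a(1 + e) = 8e+10 · (1 + 0.5) = 8e+10 · 1.5 ≈ 1.2e+11 m = 120 Gm.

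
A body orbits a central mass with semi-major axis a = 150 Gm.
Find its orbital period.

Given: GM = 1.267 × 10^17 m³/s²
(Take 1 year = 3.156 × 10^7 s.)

Convert to SI: a = 150 Gm = 1.5e+11 m.
Kepler's third law: T = 2π √(a³ / GM).
Substituting a = 1.5e+11 m and GM = 1.267e+17 m³/s²:
T = 2π √((1.5e+11)³ / 1.267e+17) s
T ≈ 1.025e+09 s = 32.49 years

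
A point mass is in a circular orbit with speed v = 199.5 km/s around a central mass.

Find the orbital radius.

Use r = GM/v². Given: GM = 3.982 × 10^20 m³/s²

Convert to SI: v = 199.5 km/s = 199500 m/s.
For a circular orbit, v² = GM / r, so r = GM / v².
r = 3.982e+20 / (199500)² m ≈ 1e+10 m = 10 Gm.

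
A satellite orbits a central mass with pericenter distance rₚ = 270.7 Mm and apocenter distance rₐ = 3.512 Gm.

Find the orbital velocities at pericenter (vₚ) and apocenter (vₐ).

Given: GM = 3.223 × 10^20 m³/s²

Convert to SI: rₚ = 270.7 Mm = 2.707e+08 m; rₐ = 3.512 Gm = 3.512e+09 m.
Use the vis-viva equation v² = GM(2/r − 1/a) with a = (rₚ + rₐ)/2 = (2.707e+08 + 3.512e+09)/2 = 1.89135e+09 m.
vₚ = √(GM · (2/rₚ − 1/a)) = √(3.223e+20 · (2/2.707e+08 − 1/1.89135e+09)) m/s ≈ 1.487e+06 m/s = 1487 km/s.
vₐ = √(GM · (2/rₐ − 1/a)) = √(3.223e+20 · (2/3.512e+09 − 1/1.89135e+09)) m/s ≈ 1.146e+05 m/s = 114.6 km/s.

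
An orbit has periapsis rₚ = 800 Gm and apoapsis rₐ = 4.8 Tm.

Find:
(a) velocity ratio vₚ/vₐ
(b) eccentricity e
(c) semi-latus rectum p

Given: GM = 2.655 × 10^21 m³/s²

Convert to SI: rₚ = 800 Gm = 8e+11 m; rₐ = 4.8 Tm = 4.8e+12 m.
(a) Conservation of angular momentum (rₚvₚ = rₐvₐ) gives vₚ/vₐ = rₐ/rₚ = 4.8e+12/8e+11 ≈ 6
(b) e = (rₐ − rₚ)/(rₐ + rₚ) = (4.8e+12 − 8e+11)/(4.8e+12 + 8e+11) ≈ 0.7143
(c) From a = (rₚ + rₐ)/2 = 2.8e+12 m and e = (rₐ − rₚ)/(rₐ + rₚ) = 0.714286, p = a(1 − e²) = 2.8e+12 · (1 − (0.714286)²) ≈ 1.371e+12 m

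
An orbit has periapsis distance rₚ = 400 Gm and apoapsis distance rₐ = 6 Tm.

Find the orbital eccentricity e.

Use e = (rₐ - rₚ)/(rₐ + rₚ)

Convert to SI: rₚ = 400 Gm = 4e+11 m; rₐ = 6 Tm = 6e+12 m.
e = (rₐ − rₚ) / (rₐ + rₚ).
e = (6e+12 − 4e+11) / (6e+12 + 4e+11) = 5.6e+12 / 6.4e+12 ≈ 0.875.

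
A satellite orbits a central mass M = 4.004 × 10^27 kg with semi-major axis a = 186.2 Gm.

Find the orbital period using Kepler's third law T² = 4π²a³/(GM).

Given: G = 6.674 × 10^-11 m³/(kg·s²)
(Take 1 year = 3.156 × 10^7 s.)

Convert to SI: a = 186.2 Gm = 1.862e+11 m.
GM = G · M = 6.674e-11 · 4.004e+27 = 2.67227e+17 m³/s².
Kepler's third law: T = 2π √(a³ / GM).
Substituting a = 1.862e+11 m and GM = 2.67227e+17 m³/s²:
T = 2π √((1.862e+11)³ / 2.67227e+17) s
T ≈ 9.766e+08 s = 30.94 years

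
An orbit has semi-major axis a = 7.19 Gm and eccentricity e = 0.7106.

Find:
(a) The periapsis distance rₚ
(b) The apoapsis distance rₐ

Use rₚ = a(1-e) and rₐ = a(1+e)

Convert to SI: a = 7.19 Gm = 7.19e+09 m.
(a) rₚ = a(1 − e) = 7.19e+09 · (1 − 0.7106) = 7.19e+09 · 0.2894 ≈ 2.081e+09 m = 2.081 Gm.
(b) rₐ = a(1 + e) = 7.19e+09 · (1 + 0.7106) = 7.19e+09 · 1.7106 ≈ 1.23e+10 m = 12.3 Gm.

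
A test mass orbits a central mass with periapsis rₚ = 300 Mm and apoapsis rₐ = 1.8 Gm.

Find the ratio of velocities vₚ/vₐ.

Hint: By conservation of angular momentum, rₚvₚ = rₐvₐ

Convert to SI: rₚ = 300 Mm = 3e+08 m; rₐ = 1.8 Gm = 1.8e+09 m.
Conservation of angular momentum gives rₚvₚ = rₐvₐ, so vₚ/vₐ = rₐ/rₚ.
vₚ/vₐ = 1.8e+09 / 3e+08 ≈ 6.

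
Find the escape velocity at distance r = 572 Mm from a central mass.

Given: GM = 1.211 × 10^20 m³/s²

Convert to SI: r = 572 Mm = 5.72e+08 m.
Escape velocity comes from setting total energy to zero: ½v² − GM/r = 0 ⇒ v_esc = √(2GM / r).
v_esc = √(2 · 1.211e+20 / 5.72e+08) m/s ≈ 6.507e+05 m/s = 650.7 km/s.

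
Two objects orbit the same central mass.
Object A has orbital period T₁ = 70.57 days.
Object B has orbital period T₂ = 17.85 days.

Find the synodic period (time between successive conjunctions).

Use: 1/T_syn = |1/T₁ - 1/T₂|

Convert to SI: T₁ = 70.57 days = 6.09725e+06 s; T₂ = 17.85 days = 1.54224e+06 s.
T_syn = |T₁ · T₂ / (T₁ − T₂)|.
T_syn = |6.09725e+06 · 1.54224e+06 / (6.09725e+06 − 1.54224e+06)| s ≈ 2.064e+06 s = 23.89 days.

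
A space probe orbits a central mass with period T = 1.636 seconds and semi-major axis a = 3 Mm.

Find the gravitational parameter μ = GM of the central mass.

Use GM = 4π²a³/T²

Convert to SI: a = 3 Mm = 3e+06 m.
GM = 4π² · a³ / T².
GM = 4π² · (3e+06)³ / (1.636)² m³/s² ≈ 3.983e+20 m³/s² = 3.983 × 10^20 m³/s².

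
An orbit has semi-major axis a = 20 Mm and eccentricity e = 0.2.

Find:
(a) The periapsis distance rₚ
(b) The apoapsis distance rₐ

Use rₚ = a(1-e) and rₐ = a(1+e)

Convert to SI: a = 20 Mm = 2e+07 m.
(a) rₚ = a(1 − e) = 2e+07 · (1 − 0.2) = 2e+07 · 0.8 ≈ 1.6e+07 m = 16 Mm.
(b) rₐ = a(1 + e) = 2e+07 · (1 + 0.2) = 2e+07 · 1.2 ≈ 2.4e+07 m = 24 Mm.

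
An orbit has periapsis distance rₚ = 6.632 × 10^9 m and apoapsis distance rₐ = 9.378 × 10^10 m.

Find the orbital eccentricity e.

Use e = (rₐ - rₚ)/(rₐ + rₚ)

e = (rₐ − rₚ) / (rₐ + rₚ).
e = (9.378e+10 − 6.632e+09) / (9.378e+10 + 6.632e+09) = 8.7148e+10 / 1.00412e+11 ≈ 0.8679.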